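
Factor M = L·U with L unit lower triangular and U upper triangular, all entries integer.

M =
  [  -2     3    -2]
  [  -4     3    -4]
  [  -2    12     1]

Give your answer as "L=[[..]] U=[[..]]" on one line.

  r1 -= 2·r0 → [0,-3,0]
  r2 -= 1·r0 → [0,9,3]
  r2 -= -3·r1 → [0,0,3]

L=[[1,0,0],[2,1,0],[1,-3,1]] U=[[-2,3,-2],[0,-3,0],[0,0,3]]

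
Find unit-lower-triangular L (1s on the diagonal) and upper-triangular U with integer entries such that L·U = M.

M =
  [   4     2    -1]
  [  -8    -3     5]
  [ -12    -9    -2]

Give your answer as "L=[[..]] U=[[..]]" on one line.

  R1 -= -2·R0 → [0,1,3]
  R2 -= -3·R0 → [0,-3,-5]
  R2 -= -3·R1 → [0,0,4]

L=[[1,0,0],[-2,1,0],[-3,-3,1]] U=[[4,2,-1],[0,1,3],[0,0,4]]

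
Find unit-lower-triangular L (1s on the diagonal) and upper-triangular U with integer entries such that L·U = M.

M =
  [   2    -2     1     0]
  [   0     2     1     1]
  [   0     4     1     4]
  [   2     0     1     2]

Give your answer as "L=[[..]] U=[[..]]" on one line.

L=[[1,0,0,0],[0,1,0,0],[0,2,1,0],[1,1,1,1]] U=[[2,-2,1,0],[0,2,1,1],[0,0,-1,2],[0,0,0,-1]]

  R1 -= 0·R0 → [0,2,1,1]
  R2 -= 0·R0 → [0,4,1,4]
  R3 -= 1·R0 → [0,2,0,2]
  R2 -= 2·R1 → [0,0,-1,2]
  R3 -= 1·R1 → [0,0,-1,1]
  R3 -= 1·R2 → [0,0,0,-1]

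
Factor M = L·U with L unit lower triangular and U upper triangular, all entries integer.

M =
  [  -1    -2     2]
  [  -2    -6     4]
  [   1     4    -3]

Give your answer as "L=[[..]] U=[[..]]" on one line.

L=[[1,0,0],[2,1,0],[-1,-1,1]] U=[[-1,-2,2],[0,-2,0],[0,0,-1]]

  row1 -= 2·row0 → [0,-2,0]
  row2 -= -1·row0 → [0,2,-1]
  row2 -= -1·row1 → [0,0,-1]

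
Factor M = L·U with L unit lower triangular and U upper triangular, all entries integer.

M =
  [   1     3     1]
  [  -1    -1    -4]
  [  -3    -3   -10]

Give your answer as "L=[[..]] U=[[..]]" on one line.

L=[[1,0,0],[-1,1,0],[-3,3,1]] U=[[1,3,1],[0,2,-3],[0,0,2]]

  r1 -= -1·r0 → [0,2,-3]
  r2 -= -3·r0 → [0,6,-7]
  r2 -= 3·r1 → [0,0,2]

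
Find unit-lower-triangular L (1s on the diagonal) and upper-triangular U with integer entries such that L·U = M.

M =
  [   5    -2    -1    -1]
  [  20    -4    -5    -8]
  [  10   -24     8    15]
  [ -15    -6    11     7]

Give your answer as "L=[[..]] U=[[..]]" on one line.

  R1 -= 4·R0 → [0,4,-1,-4]
  R2 -= 2·R0 → [0,-20,10,17]
  R3 -= -3·R0 → [0,-12,8,4]
  R2 -= -5·R1 → [0,0,5,-3]
  R3 -= -3·R1 → [0,0,5,-8]
  R3 -= 1·R2 → [0,0,0,-5]

L=[[1,0,0,0],[4,1,0,0],[2,-5,1,0],[-3,-3,1,1]] U=[[5,-2,-1,-1],[0,4,-1,-4],[0,0,5,-3],[0,0,0,-5]]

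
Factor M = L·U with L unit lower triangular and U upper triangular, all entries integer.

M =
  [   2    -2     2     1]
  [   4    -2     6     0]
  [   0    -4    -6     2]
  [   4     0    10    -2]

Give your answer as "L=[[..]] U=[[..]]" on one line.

L=[[1,0,0,0],[2,1,0,0],[0,-2,1,0],[2,2,-1,1]] U=[[2,-2,2,1],[0,2,2,-2],[0,0,-2,-2],[0,0,0,-2]]

  row1 -= 2·row0 → [0,2,2,-2]
  row2 -= 0·row0 → [0,-4,-6,2]
  row3 -= 2·row0 → [0,4,6,-4]
  row2 -= -2·row1 → [0,0,-2,-2]
  row3 -= 2·row1 → [0,0,2,0]
  row3 -= -1·row2 → [0,0,0,-2]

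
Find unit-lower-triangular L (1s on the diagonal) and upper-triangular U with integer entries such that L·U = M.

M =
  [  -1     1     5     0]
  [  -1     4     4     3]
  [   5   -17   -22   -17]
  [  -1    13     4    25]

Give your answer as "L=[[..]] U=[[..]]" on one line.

L=[[1,0,0,0],[1,1,0,0],[-5,-4,1,0],[1,4,-3,1]] U=[[-1,1,5,0],[0,3,-1,3],[0,0,-1,-5],[0,0,0,-2]]

  R1 -= 1·R0 → [0,3,-1,3]
  R2 -= -5·R0 → [0,-12,3,-17]
  R3 -= 1·R0 → [0,12,-1,25]
  R2 -= -4·R1 → [0,0,-1,-5]
  R3 -= 4·R1 → [0,0,3,13]
  R3 -= -3·R2 → [0,0,0,-2]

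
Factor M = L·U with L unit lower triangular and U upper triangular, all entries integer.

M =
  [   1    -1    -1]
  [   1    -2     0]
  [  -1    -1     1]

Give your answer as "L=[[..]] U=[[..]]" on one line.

L=[[1,0,0],[1,1,0],[-1,2,1]] U=[[1,-1,-1],[0,-1,1],[0,0,-2]]

  R1 -= 1·R0 → [0,-1,1]
  R2 -= -1·R0 → [0,-2,0]
  R2 -= 2·R1 → [0,0,-2]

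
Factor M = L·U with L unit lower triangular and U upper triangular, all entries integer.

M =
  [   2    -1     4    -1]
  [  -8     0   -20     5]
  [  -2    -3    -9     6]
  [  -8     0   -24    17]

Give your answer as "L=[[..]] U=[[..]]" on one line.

  r1 -= -4·r0 → [0,-4,-4,1]
  r2 -= -1·r0 → [0,-4,-5,5]
  r3 -= -4·r0 → [0,-4,-8,13]
  r2 -= 1·r1 → [0,0,-1,4]
  r3 -= 1·r1 → [0,0,-4,12]
  r3 -= 4·r2 → [0,0,0,-4]

L=[[1,0,0,0],[-4,1,0,0],[-1,1,1,0],[-4,1,4,1]] U=[[2,-1,4,-1],[0,-4,-4,1],[0,0,-1,4],[0,0,0,-4]]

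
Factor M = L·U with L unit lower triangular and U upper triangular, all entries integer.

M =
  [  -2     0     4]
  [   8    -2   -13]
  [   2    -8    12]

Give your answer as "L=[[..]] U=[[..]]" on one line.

  r1 -= -4·r0 → [0,-2,3]
  r2 -= -1·r0 → [0,-8,16]
  r2 -= 4·r1 → [0,0,4]

L=[[1,0,0],[-4,1,0],[-1,4,1]] U=[[-2,0,4],[0,-2,3],[0,0,4]]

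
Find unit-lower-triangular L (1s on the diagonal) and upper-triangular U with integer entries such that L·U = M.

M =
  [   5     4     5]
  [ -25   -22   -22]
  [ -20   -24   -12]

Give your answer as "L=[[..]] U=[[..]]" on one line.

  row1 -= -5·row0 → [0,-2,3]
  row2 -= -4·row0 → [0,-8,8]
  row2 -= 4·row1 → [0,0,-4]

L=[[1,0,0],[-5,1,0],[-4,4,1]] U=[[5,4,5],[0,-2,3],[0,0,-4]]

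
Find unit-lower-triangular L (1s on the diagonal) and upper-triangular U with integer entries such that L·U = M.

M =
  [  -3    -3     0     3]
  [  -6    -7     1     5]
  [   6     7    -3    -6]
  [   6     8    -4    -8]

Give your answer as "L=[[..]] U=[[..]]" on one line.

  row1 -= 2·row0 → [0,-1,1,-1]
  row2 -= -2·row0 → [0,1,-3,0]
  row3 -= -2·row0 → [0,2,-4,-2]
  row2 -= -1·row1 → [0,0,-2,-1]
  row3 -= -2·row1 → [0,0,-2,-4]
  row3 -= 1·row2 → [0,0,0,-3]

L=[[1,0,0,0],[2,1,0,0],[-2,-1,1,0],[-2,-2,1,1]] U=[[-3,-3,0,3],[0,-1,1,-1],[0,0,-2,-1],[0,0,0,-3]]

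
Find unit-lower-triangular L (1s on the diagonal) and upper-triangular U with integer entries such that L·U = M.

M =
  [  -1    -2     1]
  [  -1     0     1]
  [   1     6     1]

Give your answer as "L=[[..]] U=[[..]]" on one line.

  r1 -= 1·r0 → [0,2,0]
  r2 -= -1·r0 → [0,4,2]
  r2 -= 2·r1 → [0,0,2]

L=[[1,0,0],[1,1,0],[-1,2,1]] U=[[-1,-2,1],[0,2,0],[0,0,2]]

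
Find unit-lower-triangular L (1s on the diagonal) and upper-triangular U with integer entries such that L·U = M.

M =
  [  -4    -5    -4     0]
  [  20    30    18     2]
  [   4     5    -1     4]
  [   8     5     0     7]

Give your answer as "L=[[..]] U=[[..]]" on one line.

L=[[1,0,0,0],[-5,1,0,0],[-1,0,1,0],[-2,-1,2,1]] U=[[-4,-5,-4,0],[0,5,-2,2],[0,0,-5,4],[0,0,0,1]]

  R1 -= -5·R0 → [0,5,-2,2]
  R2 -= -1·R0 → [0,0,-5,4]
  R3 -= -2·R0 → [0,-5,-8,7]
  R2 -= 0·R1 → [0,0,-5,4]
  R3 -= -1·R1 → [0,0,-10,9]
  R3 -= 2·R2 → [0,0,0,1]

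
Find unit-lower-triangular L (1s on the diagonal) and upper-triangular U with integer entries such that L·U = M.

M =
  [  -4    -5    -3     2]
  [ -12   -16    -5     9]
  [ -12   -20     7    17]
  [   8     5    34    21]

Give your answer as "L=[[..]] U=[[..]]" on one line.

  R1 -= 3·R0 → [0,-1,4,3]
  R2 -= 3·R0 → [0,-5,16,11]
  R3 -= -2·R0 → [0,-5,28,25]
  R2 -= 5·R1 → [0,0,-4,-4]
  R3 -= 5·R1 → [0,0,8,10]
  R3 -= -2·R2 → [0,0,0,2]

L=[[1,0,0,0],[3,1,0,0],[3,5,1,0],[-2,5,-2,1]] U=[[-4,-5,-3,2],[0,-1,4,3],[0,0,-4,-4],[0,0,0,2]]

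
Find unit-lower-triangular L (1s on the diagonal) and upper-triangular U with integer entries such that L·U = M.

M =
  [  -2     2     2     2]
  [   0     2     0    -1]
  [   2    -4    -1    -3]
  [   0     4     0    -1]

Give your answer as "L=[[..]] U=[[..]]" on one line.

  R1 -= 0·R0 → [0,2,0,-1]
  R2 -= -1·R0 → [0,-2,1,-1]
  R3 -= 0·R0 → [0,4,0,-1]
  R2 -= -1·R1 → [0,0,1,-2]
  R3 -= 2·R1 → [0,0,0,1]
  R3 -= 0·R2 → [0,0,0,1]

L=[[1,0,0,0],[0,1,0,0],[-1,-1,1,0],[0,2,0,1]] U=[[-2,2,2,2],[0,2,0,-1],[0,0,1,-2],[0,0,0,1]]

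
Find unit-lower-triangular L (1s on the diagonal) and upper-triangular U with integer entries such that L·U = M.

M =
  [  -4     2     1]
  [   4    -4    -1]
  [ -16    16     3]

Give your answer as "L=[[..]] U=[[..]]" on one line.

L=[[1,0,0],[-1,1,0],[4,-4,1]] U=[[-4,2,1],[0,-2,0],[0,0,-1]]

  row1 -= -1·row0 → [0,-2,0]
  row2 -= 4·row0 → [0,8,-1]
  row2 -= -4·row1 → [0,0,-1]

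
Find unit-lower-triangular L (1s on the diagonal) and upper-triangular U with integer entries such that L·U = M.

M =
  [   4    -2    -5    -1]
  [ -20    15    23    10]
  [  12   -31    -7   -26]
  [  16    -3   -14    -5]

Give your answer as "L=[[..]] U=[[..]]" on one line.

L=[[1,0,0,0],[-5,1,0,0],[3,-5,1,0],[4,1,-4,1]] U=[[4,-2,-5,-1],[0,5,-2,5],[0,0,-2,2],[0,0,0,2]]

  r1 -= -5·r0 → [0,5,-2,5]
  r2 -= 3·r0 → [0,-25,8,-23]
  r3 -= 4·r0 → [0,5,6,-1]
  r2 -= -5·r1 → [0,0,-2,2]
  r3 -= 1·r1 → [0,0,8,-6]
  r3 -= -4·r2 → [0,0,0,2]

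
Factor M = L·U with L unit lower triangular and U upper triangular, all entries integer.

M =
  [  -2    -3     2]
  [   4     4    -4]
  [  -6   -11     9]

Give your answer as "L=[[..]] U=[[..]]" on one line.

L=[[1,0,0],[-2,1,0],[3,1,1]] U=[[-2,-3,2],[0,-2,0],[0,0,3]]

  row1 -= -2·row0 → [0,-2,0]
  row2 -= 3·row0 → [0,-2,3]
  row2 -= 1·row1 → [0,0,3]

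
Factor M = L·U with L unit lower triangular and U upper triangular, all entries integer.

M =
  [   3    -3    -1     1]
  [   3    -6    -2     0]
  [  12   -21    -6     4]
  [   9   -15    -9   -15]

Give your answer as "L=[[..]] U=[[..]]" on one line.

  r1 -= 1·r0 → [0,-3,-1,-1]
  r2 -= 4·r0 → [0,-9,-2,0]
  r3 -= 3·r0 → [0,-6,-6,-18]
  r2 -= 3·r1 → [0,0,1,3]
  r3 -= 2·r1 → [0,0,-4,-16]
  r3 -= -4·r2 → [0,0,0,-4]

L=[[1,0,0,0],[1,1,0,0],[4,3,1,0],[3,2,-4,1]] U=[[3,-3,-1,1],[0,-3,-1,-1],[0,0,1,3],[0,0,0,-4]]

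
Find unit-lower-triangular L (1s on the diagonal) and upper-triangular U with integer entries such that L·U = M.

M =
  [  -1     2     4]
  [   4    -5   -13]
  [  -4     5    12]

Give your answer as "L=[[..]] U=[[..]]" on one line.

L=[[1,0,0],[-4,1,0],[4,-1,1]] U=[[-1,2,4],[0,3,3],[0,0,-1]]

  R1 -= -4·R0 → [0,3,3]
  R2 -= 4·R0 → [0,-3,-4]
  R2 -= -1·R1 → [0,0,-1]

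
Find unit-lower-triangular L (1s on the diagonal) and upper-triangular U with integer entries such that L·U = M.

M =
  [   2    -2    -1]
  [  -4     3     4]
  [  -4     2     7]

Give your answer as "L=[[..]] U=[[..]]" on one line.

  R1 -= -2·R0 → [0,-1,2]
  R2 -= -2·R0 → [0,-2,5]
  R2 -= 2·R1 → [0,0,1]

L=[[1,0,0],[-2,1,0],[-2,2,1]] U=[[2,-2,-1],[0,-1,2],[0,0,1]]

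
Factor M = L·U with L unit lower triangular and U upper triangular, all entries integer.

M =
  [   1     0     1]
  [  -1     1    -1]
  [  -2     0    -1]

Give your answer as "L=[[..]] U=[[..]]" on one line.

  row1 -= -1·row0 → [0,1,0]
  row2 -= -2·row0 → [0,0,1]
  row2 -= 0·row1 → [0,0,1]

L=[[1,0,0],[-1,1,0],[-2,0,1]] U=[[1,0,1],[0,1,0],[0,0,1]]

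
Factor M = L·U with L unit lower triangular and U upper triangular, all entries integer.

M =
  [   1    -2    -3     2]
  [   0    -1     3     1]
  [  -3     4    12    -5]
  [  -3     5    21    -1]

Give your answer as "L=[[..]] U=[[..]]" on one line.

L=[[1,0,0,0],[0,1,0,0],[-3,2,1,0],[-3,1,-3,1]] U=[[1,-2,-3,2],[0,-1,3,1],[0,0,-3,-1],[0,0,0,1]]

  r1 -= 0·r0 → [0,-1,3,1]
  r2 -= -3·r0 → [0,-2,3,1]
  r3 -= -3·r0 → [0,-1,12,5]
  r2 -= 2·r1 → [0,0,-3,-1]
  r3 -= 1·r1 → [0,0,9,4]
  r3 -= -3·r2 → [0,0,0,1]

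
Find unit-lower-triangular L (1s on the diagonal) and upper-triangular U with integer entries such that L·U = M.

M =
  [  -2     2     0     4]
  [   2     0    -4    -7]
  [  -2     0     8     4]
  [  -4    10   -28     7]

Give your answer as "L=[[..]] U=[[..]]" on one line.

L=[[1,0,0,0],[-1,1,0,0],[1,-1,1,0],[2,3,-4,1]] U=[[-2,2,0,4],[0,2,-4,-3],[0,0,4,-3],[0,0,0,-4]]

  r1 -= -1·r0 → [0,2,-4,-3]
  r2 -= 1·r0 → [0,-2,8,0]
  r3 -= 2·r0 → [0,6,-28,-1]
  r2 -= -1·r1 → [0,0,4,-3]
  r3 -= 3·r1 → [0,0,-16,8]
  r3 -= -4·r2 → [0,0,0,-4]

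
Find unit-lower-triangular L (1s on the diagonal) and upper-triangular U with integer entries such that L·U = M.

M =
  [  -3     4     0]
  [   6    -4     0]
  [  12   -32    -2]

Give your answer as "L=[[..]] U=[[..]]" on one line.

L=[[1,0,0],[-2,1,0],[-4,-4,1]] U=[[-3,4,0],[0,4,0],[0,0,-2]]

  R1 -= -2·R0 → [0,4,0]
  R2 -= -4·R0 → [0,-16,-2]
  R2 -= -4·R1 → [0,0,-2]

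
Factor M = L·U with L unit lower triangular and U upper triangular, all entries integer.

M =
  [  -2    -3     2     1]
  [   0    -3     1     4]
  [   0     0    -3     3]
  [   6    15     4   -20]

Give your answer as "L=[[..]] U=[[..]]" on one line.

  R1 -= 0·R0 → [0,-3,1,4]
  R2 -= 0·R0 → [0,0,-3,3]
  R3 -= -3·R0 → [0,6,10,-17]
  R2 -= 0·R1 → [0,0,-3,3]
  R3 -= -2·R1 → [0,0,12,-9]
  R3 -= -4·R2 → [0,0,0,3]

L=[[1,0,0,0],[0,1,0,0],[0,0,1,0],[-3,-2,-4,1]] U=[[-2,-3,2,1],[0,-3,1,4],[0,0,-3,3],[0,0,0,3]]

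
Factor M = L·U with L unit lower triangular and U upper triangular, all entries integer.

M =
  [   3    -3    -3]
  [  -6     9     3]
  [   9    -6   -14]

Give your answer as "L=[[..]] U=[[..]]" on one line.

L=[[1,0,0],[-2,1,0],[3,1,1]] U=[[3,-3,-3],[0,3,-3],[0,0,-2]]

  R1 -= -2·R0 → [0,3,-3]
  R2 -= 3·R0 → [0,3,-5]
  R2 -= 1·R1 → [0,0,-2]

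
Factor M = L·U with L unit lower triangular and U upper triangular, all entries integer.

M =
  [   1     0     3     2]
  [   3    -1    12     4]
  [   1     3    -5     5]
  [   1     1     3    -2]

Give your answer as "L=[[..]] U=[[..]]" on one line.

L=[[1,0,0,0],[3,1,0,0],[1,-3,1,0],[1,-1,3,1]] U=[[1,0,3,2],[0,-1,3,-2],[0,0,1,-3],[0,0,0,3]]

  row1 -= 3·row0 → [0,-1,3,-2]
  row2 -= 1·row0 → [0,3,-8,3]
  row3 -= 1·row0 → [0,1,0,-4]
  row2 -= -3·row1 → [0,0,1,-3]
  row3 -= -1·row1 → [0,0,3,-6]
  row3 -= 3·row2 → [0,0,0,3]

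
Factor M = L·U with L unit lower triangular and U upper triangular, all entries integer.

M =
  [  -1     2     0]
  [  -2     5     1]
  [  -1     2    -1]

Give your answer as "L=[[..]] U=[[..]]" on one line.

L=[[1,0,0],[2,1,0],[1,0,1]] U=[[-1,2,0],[0,1,1],[0,0,-1]]

  R1 -= 2·R0 → [0,1,1]
  R2 -= 1·R0 → [0,0,-1]
  R2 -= 0·R1 → [0,0,-1]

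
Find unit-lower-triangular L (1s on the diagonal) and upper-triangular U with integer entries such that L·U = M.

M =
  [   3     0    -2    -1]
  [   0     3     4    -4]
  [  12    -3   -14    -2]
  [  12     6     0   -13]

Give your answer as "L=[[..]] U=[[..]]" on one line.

L=[[1,0,0,0],[0,1,0,0],[4,-1,1,0],[4,2,0,1]] U=[[3,0,-2,-1],[0,3,4,-4],[0,0,-2,-2],[0,0,0,-1]]

  row1 -= 0·row0 → [0,3,4,-4]
  row2 -= 4·row0 → [0,-3,-6,2]
  row3 -= 4·row0 → [0,6,8,-9]
  row2 -= -1·row1 → [0,0,-2,-2]
  row3 -= 2·row1 → [0,0,0,-1]
  row3 -= 0·row2 → [0,0,0,-1]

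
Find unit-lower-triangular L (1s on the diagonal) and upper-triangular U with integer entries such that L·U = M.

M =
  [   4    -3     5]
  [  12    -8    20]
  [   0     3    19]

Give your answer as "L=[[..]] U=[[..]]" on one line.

L=[[1,0,0],[3,1,0],[0,3,1]] U=[[4,-3,5],[0,1,5],[0,0,4]]

  R1 -= 3·R0 → [0,1,5]
  R2 -= 0·R0 → [0,3,19]
  R2 -= 3·R1 → [0,0,4]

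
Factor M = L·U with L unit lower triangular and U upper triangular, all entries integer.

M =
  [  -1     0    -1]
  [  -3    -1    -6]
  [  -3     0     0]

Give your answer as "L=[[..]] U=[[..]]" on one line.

  R1 -= 3·R0 → [0,-1,-3]
  R2 -= 3·R0 → [0,0,3]
  R2 -= 0·R1 → [0,0,3]

L=[[1,0,0],[3,1,0],[3,0,1]] U=[[-1,0,-1],[0,-1,-3],[0,0,3]]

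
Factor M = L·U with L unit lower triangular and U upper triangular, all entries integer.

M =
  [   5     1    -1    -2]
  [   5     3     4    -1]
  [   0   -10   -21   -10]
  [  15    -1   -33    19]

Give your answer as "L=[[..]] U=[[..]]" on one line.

  R1 -= 1·R0 → [0,2,5,1]
  R2 -= 0·R0 → [0,-10,-21,-10]
  R3 -= 3·R0 → [0,-4,-30,25]
  R2 -= -5·R1 → [0,0,4,-5]
  R3 -= -2·R1 → [0,0,-20,27]
  R3 -= -5·R2 → [0,0,0,2]

L=[[1,0,0,0],[1,1,0,0],[0,-5,1,0],[3,-2,-5,1]] U=[[5,1,-1,-2],[0,2,5,1],[0,0,4,-5],[0,0,0,2]]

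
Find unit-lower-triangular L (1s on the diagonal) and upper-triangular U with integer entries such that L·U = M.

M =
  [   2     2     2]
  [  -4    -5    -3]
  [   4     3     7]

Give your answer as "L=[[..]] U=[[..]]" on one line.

L=[[1,0,0],[-2,1,0],[2,1,1]] U=[[2,2,2],[0,-1,1],[0,0,2]]

  R1 -= -2·R0 → [0,-1,1]
  R2 -= 2·R0 → [0,-1,3]
  R2 -= 1·R1 → [0,0,2]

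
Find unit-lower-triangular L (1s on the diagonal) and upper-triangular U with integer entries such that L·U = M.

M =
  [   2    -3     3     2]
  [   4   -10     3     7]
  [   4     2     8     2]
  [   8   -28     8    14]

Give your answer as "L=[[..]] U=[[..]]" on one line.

L=[[1,0,0,0],[2,1,0,0],[2,-2,1,0],[4,4,-2,1]] U=[[2,-3,3,2],[0,-4,-3,3],[0,0,-4,4],[0,0,0,2]]

  row1 -= 2·row0 → [0,-4,-3,3]
  row2 -= 2·row0 → [0,8,2,-2]
  row3 -= 4·row0 → [0,-16,-4,6]
  row2 -= -2·row1 → [0,0,-4,4]
  row3 -= 4·row1 → [0,0,8,-6]
  row3 -= -2·row2 → [0,0,0,2]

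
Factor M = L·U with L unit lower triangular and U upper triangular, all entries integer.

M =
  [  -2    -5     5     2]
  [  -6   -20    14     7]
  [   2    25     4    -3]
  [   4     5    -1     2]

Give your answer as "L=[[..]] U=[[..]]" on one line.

  R1 -= 3·R0 → [0,-5,-1,1]
  R2 -= -1·R0 → [0,20,9,-1]
  R3 -= -2·R0 → [0,-5,9,6]
  R2 -= -4·R1 → [0,0,5,3]
  R3 -= 1·R1 → [0,0,10,5]
  R3 -= 2·R2 → [0,0,0,-1]

L=[[1,0,0,0],[3,1,0,0],[-1,-4,1,0],[-2,1,2,1]] U=[[-2,-5,5,2],[0,-5,-1,1],[0,0,5,3],[0,0,0,-1]]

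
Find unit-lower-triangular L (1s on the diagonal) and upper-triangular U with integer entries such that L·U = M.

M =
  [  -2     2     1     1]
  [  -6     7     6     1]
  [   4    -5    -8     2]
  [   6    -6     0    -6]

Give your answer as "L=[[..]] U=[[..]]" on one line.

  row1 -= 3·row0 → [0,1,3,-2]
  row2 -= -2·row0 → [0,-1,-6,4]
  row3 -= -3·row0 → [0,0,3,-3]
  row2 -= -1·row1 → [0,0,-3,2]
  row3 -= 0·row1 → [0,0,3,-3]
  row3 -= -1·row2 → [0,0,0,-1]

L=[[1,0,0,0],[3,1,0,0],[-2,-1,1,0],[-3,0,-1,1]] U=[[-2,2,1,1],[0,1,3,-2],[0,0,-3,2],[0,0,0,-1]]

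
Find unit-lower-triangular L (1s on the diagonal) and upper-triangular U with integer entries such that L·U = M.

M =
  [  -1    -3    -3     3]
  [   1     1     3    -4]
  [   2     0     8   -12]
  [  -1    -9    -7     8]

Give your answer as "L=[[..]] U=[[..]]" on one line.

L=[[1,0,0,0],[-1,1,0,0],[-2,3,1,0],[1,3,-2,1]] U=[[-1,-3,-3,3],[0,-2,0,-1],[0,0,2,-3],[0,0,0,2]]

  row1 -= -1·row0 → [0,-2,0,-1]
  row2 -= -2·row0 → [0,-6,2,-6]
  row3 -= 1·row0 → [0,-6,-4,5]
  row2 -= 3·row1 → [0,0,2,-3]
  row3 -= 3·row1 → [0,0,-4,8]
  row3 -= -2·row2 → [0,0,0,2]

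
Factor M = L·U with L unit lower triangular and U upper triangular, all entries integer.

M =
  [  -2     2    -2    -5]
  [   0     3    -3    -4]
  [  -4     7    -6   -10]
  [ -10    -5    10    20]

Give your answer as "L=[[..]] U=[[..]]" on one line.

L=[[1,0,0,0],[0,1,0,0],[2,1,1,0],[5,-5,5,1]] U=[[-2,2,-2,-5],[0,3,-3,-4],[0,0,1,4],[0,0,0,5]]

  R1 -= 0·R0 → [0,3,-3,-4]
  R2 -= 2·R0 → [0,3,-2,0]
  R3 -= 5·R0 → [0,-15,20,45]
  R2 -= 1·R1 → [0,0,1,4]
  R3 -= -5·R1 → [0,0,5,25]
  R3 -= 5·R2 → [0,0,0,5]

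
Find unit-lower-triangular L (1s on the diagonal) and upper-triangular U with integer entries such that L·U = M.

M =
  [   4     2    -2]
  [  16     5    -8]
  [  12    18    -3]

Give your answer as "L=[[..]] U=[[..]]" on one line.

  row1 -= 4·row0 → [0,-3,0]
  row2 -= 3·row0 → [0,12,3]
  row2 -= -4·row1 → [0,0,3]

L=[[1,0,0],[4,1,0],[3,-4,1]] U=[[4,2,-2],[0,-3,0],[0,0,3]]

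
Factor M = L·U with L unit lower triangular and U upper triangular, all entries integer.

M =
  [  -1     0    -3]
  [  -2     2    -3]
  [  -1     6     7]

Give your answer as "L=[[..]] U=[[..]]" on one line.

L=[[1,0,0],[2,1,0],[1,3,1]] U=[[-1,0,-3],[0,2,3],[0,0,1]]

  row1 -= 2·row0 → [0,2,3]
  row2 -= 1·row0 → [0,6,10]
  row2 -= 3·row1 → [0,0,1]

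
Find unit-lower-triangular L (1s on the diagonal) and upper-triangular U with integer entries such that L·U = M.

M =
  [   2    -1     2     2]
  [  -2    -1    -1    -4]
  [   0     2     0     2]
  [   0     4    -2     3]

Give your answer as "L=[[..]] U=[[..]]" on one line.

  R1 -= -1·R0 → [0,-2,1,-2]
  R2 -= 0·R0 → [0,2,0,2]
  R3 -= 0·R0 → [0,4,-2,3]
  R2 -= -1·R1 → [0,0,1,0]
  R3 -= -2·R1 → [0,0,0,-1]
  R3 -= 0·R2 → [0,0,0,-1]

L=[[1,0,0,0],[-1,1,0,0],[0,-1,1,0],[0,-2,0,1]] U=[[2,-1,2,2],[0,-2,1,-2],[0,0,1,0],[0,0,0,-1]]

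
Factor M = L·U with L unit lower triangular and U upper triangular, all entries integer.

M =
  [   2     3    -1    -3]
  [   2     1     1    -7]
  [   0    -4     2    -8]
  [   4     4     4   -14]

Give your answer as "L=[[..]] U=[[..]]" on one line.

L=[[1,0,0,0],[1,1,0,0],[0,2,1,0],[2,1,-2,1]] U=[[2,3,-1,-3],[0,-2,2,-4],[0,0,-2,0],[0,0,0,-4]]

  row1 -= 1·row0 → [0,-2,2,-4]
  row2 -= 0·row0 → [0,-4,2,-8]
  row3 -= 2·row0 → [0,-2,6,-8]
  row2 -= 2·row1 → [0,0,-2,0]
  row3 -= 1·row1 → [0,0,4,-4]
  row3 -= -2·row2 → [0,0,0,-4]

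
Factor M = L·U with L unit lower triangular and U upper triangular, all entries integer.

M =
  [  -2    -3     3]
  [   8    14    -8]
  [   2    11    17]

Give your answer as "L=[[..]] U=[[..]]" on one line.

  R1 -= -4·R0 → [0,2,4]
  R2 -= -1·R0 → [0,8,20]
  R2 -= 4·R1 → [0,0,4]

L=[[1,0,0],[-4,1,0],[-1,4,1]] U=[[-2,-3,3],[0,2,4],[0,0,4]]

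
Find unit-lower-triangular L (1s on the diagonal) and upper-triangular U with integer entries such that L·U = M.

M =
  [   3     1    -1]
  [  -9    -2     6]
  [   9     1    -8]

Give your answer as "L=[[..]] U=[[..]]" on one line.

L=[[1,0,0],[-3,1,0],[3,-2,1]] U=[[3,1,-1],[0,1,3],[0,0,1]]

  r1 -= -3·r0 → [0,1,3]
  r2 -= 3·r0 → [0,-2,-5]
  r2 -= -2·r1 → [0,0,1]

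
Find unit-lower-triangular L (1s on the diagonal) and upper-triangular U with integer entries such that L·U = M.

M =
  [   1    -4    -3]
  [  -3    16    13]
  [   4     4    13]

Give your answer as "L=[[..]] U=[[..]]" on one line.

L=[[1,0,0],[-3,1,0],[4,5,1]] U=[[1,-4,-3],[0,4,4],[0,0,5]]

  R1 -= -3·R0 → [0,4,4]
  R2 -= 4·R0 → [0,20,25]
  R2 -= 5·R1 → [0,0,5]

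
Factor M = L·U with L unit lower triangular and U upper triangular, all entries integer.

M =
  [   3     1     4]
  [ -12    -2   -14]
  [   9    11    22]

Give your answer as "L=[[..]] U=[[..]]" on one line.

  r1 -= -4·r0 → [0,2,2]
  r2 -= 3·r0 → [0,8,10]
  r2 -= 4·r1 → [0,0,2]

L=[[1,0,0],[-4,1,0],[3,4,1]] U=[[3,1,4],[0,2,2],[0,0,2]]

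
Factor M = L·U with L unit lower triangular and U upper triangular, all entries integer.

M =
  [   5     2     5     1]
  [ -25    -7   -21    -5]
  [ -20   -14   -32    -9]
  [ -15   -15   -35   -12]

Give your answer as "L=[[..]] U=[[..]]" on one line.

L=[[1,0,0,0],[-5,1,0,0],[-4,-2,1,0],[-3,-3,2,1]] U=[[5,2,5,1],[0,3,4,0],[0,0,-4,-5],[0,0,0,1]]

  row1 -= -5·row0 → [0,3,4,0]
  row2 -= -4·row0 → [0,-6,-12,-5]
  row3 -= -3·row0 → [0,-9,-20,-9]
  row2 -= -2·row1 → [0,0,-4,-5]
  row3 -= -3·row1 → [0,0,-8,-9]
  row3 -= 2·row2 → [0,0,0,1]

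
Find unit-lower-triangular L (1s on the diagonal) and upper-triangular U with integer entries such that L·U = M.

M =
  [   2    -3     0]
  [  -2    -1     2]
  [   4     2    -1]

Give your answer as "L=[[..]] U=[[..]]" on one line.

L=[[1,0,0],[-1,1,0],[2,-2,1]] U=[[2,-3,0],[0,-4,2],[0,0,3]]

  row1 -= -1·row0 → [0,-4,2]
  row2 -= 2·row0 → [0,8,-1]
  row2 -= -2·row1 → [0,0,3]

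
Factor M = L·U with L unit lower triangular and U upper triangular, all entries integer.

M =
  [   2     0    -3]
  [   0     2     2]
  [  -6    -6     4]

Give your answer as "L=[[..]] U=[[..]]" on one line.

  row1 -= 0·row0 → [0,2,2]
  row2 -= -3·row0 → [0,-6,-5]
  row2 -= -3·row1 → [0,0,1]

L=[[1,0,0],[0,1,0],[-3,-3,1]] U=[[2,0,-3],[0,2,2],[0,0,1]]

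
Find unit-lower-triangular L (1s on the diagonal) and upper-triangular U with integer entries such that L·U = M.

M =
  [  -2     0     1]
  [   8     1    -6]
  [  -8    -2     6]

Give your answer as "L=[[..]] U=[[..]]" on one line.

L=[[1,0,0],[-4,1,0],[4,-2,1]] U=[[-2,0,1],[0,1,-2],[0,0,-2]]

  row1 -= -4·row0 → [0,1,-2]
  row2 -= 4·row0 → [0,-2,2]
  row2 -= -2·row1 → [0,0,-2]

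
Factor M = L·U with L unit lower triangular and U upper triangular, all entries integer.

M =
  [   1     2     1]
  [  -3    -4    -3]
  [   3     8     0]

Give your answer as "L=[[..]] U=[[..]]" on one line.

  row1 -= -3·row0 → [0,2,0]
  row2 -= 3·row0 → [0,2,-3]
  row2 -= 1·row1 → [0,0,-3]

L=[[1,0,0],[-3,1,0],[3,1,1]] U=[[1,2,1],[0,2,0],[0,0,-3]]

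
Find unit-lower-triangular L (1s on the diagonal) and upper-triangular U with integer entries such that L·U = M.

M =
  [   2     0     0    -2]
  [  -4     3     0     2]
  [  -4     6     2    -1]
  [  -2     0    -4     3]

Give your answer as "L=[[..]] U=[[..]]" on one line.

L=[[1,0,0,0],[-2,1,0,0],[-2,2,1,0],[-1,0,-2,1]] U=[[2,0,0,-2],[0,3,0,-2],[0,0,2,-1],[0,0,0,-1]]

  r1 -= -2·r0 → [0,3,0,-2]
  r2 -= -2·r0 → [0,6,2,-5]
  r3 -= -1·r0 → [0,0,-4,1]
  r2 -= 2·r1 → [0,0,2,-1]
  r3 -= 0·r1 → [0,0,-4,1]
  r3 -= -2·r2 → [0,0,0,-1]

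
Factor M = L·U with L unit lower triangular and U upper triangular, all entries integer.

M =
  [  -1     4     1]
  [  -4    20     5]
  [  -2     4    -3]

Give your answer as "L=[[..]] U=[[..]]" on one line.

L=[[1,0,0],[4,1,0],[2,-1,1]] U=[[-1,4,1],[0,4,1],[0,0,-4]]

  r1 -= 4·r0 → [0,4,1]
  r2 -= 2·r0 → [0,-4,-5]
  r2 -= -1·r1 → [0,0,-4]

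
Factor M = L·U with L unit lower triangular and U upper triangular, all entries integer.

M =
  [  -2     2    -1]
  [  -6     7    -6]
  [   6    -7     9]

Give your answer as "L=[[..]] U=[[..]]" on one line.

  row1 -= 3·row0 → [0,1,-3]
  row2 -= -3·row0 → [0,-1,6]
  row2 -= -1·row1 → [0,0,3]

L=[[1,0,0],[3,1,0],[-3,-1,1]] U=[[-2,2,-1],[0,1,-3],[0,0,3]]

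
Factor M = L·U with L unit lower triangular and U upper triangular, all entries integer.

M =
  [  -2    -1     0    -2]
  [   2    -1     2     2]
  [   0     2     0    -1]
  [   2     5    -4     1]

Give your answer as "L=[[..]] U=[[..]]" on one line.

  row1 -= -1·row0 → [0,-2,2,0]
  row2 -= 0·row0 → [0,2,0,-1]
  row3 -= -1·row0 → [0,4,-4,-1]
  row2 -= -1·row1 → [0,0,2,-1]
  row3 -= -2·row1 → [0,0,0,-1]
  row3 -= 0·row2 → [0,0,0,-1]

L=[[1,0,0,0],[-1,1,0,0],[0,-1,1,0],[-1,-2,0,1]] U=[[-2,-1,0,-2],[0,-2,2,0],[0,0,2,-1],[0,0,0,-1]]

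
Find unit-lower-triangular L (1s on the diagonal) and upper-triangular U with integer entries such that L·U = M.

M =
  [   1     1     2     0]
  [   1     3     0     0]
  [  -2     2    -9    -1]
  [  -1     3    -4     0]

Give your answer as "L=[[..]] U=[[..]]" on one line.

L=[[1,0,0,0],[1,1,0,0],[-2,2,1,0],[-1,2,-2,1]] U=[[1,1,2,0],[0,2,-2,0],[0,0,-1,-1],[0,0,0,-2]]

  row1 -= 1·row0 → [0,2,-2,0]
  row2 -= -2·row0 → [0,4,-5,-1]
  row3 -= -1·row0 → [0,4,-2,0]
  row2 -= 2·row1 → [0,0,-1,-1]
  row3 -= 2·row1 → [0,0,2,0]
  row3 -= -2·row2 → [0,0,0,-2]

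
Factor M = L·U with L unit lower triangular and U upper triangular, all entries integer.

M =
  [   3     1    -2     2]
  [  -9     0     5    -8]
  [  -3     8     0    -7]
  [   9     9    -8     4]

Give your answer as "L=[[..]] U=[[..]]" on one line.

  row1 -= -3·row0 → [0,3,-1,-2]
  row2 -= -1·row0 → [0,9,-2,-5]
  row3 -= 3·row0 → [0,6,-2,-2]
  row2 -= 3·row1 → [0,0,1,1]
  row3 -= 2·row1 → [0,0,0,2]
  row3 -= 0·row2 → [0,0,0,2]

L=[[1,0,0,0],[-3,1,0,0],[-1,3,1,0],[3,2,0,1]] U=[[3,1,-2,2],[0,3,-1,-2],[0,0,1,1],[0,0,0,2]]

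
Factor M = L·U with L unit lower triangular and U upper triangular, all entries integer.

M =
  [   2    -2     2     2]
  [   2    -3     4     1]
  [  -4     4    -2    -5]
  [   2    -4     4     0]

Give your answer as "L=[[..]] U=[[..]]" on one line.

  row1 -= 1·row0 → [0,-1,2,-1]
  row2 -= -2·row0 → [0,0,2,-1]
  row3 -= 1·row0 → [0,-2,2,-2]
  row2 -= 0·row1 → [0,0,2,-1]
  row3 -= 2·row1 → [0,0,-2,0]
  row3 -= -1·row2 → [0,0,0,-1]

L=[[1,0,0,0],[1,1,0,0],[-2,0,1,0],[1,2,-1,1]] U=[[2,-2,2,2],[0,-1,2,-1],[0,0,2,-1],[0,0,0,-1]]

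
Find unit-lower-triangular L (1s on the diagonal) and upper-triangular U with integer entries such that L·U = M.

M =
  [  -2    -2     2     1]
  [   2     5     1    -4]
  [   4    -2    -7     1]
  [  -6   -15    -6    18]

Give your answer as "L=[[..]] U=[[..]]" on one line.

  R1 -= -1·R0 → [0,3,3,-3]
  R2 -= -2·R0 → [0,-6,-3,3]
  R3 -= 3·R0 → [0,-9,-12,15]
  R2 -= -2·R1 → [0,0,3,-3]
  R3 -= -3·R1 → [0,0,-3,6]
  R3 -= -1·R2 → [0,0,0,3]

L=[[1,0,0,0],[-1,1,0,0],[-2,-2,1,0],[3,-3,-1,1]] U=[[-2,-2,2,1],[0,3,3,-3],[0,0,3,-3],[0,0,0,3]]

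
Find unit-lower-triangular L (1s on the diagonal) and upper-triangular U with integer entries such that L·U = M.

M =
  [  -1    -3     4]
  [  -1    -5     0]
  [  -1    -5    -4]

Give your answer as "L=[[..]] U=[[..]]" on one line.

  r1 -= 1·r0 → [0,-2,-4]
  r2 -= 1·r0 → [0,-2,-8]
  r2 -= 1·r1 → [0,0,-4]

L=[[1,0,0],[1,1,0],[1,1,1]] U=[[-1,-3,4],[0,-2,-4],[0,0,-4]]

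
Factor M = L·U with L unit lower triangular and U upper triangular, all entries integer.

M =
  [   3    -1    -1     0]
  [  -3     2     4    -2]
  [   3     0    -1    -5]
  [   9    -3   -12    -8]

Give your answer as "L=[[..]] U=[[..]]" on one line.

L=[[1,0,0,0],[-1,1,0,0],[1,1,1,0],[3,0,3,1]] U=[[3,-1,-1,0],[0,1,3,-2],[0,0,-3,-3],[0,0,0,1]]

  r1 -= -1·r0 → [0,1,3,-2]
  r2 -= 1·r0 → [0,1,0,-5]
  r3 -= 3·r0 → [0,0,-9,-8]
  r2 -= 1·r1 → [0,0,-3,-3]
  r3 -= 0·r1 → [0,0,-9,-8]
  r3 -= 3·r2 → [0,0,0,1]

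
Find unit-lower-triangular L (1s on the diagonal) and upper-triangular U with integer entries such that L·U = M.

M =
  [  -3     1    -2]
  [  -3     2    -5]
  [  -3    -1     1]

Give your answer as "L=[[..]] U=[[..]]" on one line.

  row1 -= 1·row0 → [0,1,-3]
  row2 -= 1·row0 → [0,-2,3]
  row2 -= -2·row1 → [0,0,-3]

L=[[1,0,0],[1,1,0],[1,-2,1]] U=[[-3,1,-2],[0,1,-3],[0,0,-3]]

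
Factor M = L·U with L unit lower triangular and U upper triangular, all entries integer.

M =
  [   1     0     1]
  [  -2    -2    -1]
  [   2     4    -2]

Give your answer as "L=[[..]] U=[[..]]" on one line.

  r1 -= -2·r0 → [0,-2,1]
  r2 -= 2·r0 → [0,4,-4]
  r2 -= -2·r1 → [0,0,-2]

L=[[1,0,0],[-2,1,0],[2,-2,1]] U=[[1,0,1],[0,-2,1],[0,0,-2]]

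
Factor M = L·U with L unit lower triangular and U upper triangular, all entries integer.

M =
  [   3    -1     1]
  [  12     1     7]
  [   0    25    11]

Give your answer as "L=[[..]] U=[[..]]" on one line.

  r1 -= 4·r0 → [0,5,3]
  r2 -= 0·r0 → [0,25,11]
  r2 -= 5·r1 → [0,0,-4]

L=[[1,0,0],[4,1,0],[0,5,1]] U=[[3,-1,1],[0,5,3],[0,0,-4]]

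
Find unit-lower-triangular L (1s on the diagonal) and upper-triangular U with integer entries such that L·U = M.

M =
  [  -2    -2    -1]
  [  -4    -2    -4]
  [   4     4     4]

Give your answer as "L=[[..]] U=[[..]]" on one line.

L=[[1,0,0],[2,1,0],[-2,0,1]] U=[[-2,-2,-1],[0,2,-2],[0,0,2]]

  R1 -= 2·R0 → [0,2,-2]
  R2 -= -2·R0 → [0,0,2]
  R2 -= 0·R1 → [0,0,2]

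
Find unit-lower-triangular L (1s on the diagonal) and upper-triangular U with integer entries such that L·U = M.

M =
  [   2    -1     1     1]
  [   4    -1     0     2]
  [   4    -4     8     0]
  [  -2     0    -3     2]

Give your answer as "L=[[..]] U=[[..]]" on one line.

L=[[1,0,0,0],[2,1,0,0],[2,-2,1,0],[-1,-1,-2,1]] U=[[2,-1,1,1],[0,1,-2,0],[0,0,2,-2],[0,0,0,-1]]

  row1 -= 2·row0 → [0,1,-2,0]
  row2 -= 2·row0 → [0,-2,6,-2]
  row3 -= -1·row0 → [0,-1,-2,3]
  row2 -= -2·row1 → [0,0,2,-2]
  row3 -= -1·row1 → [0,0,-4,3]
  row3 -= -2·row2 → [0,0,0,-1]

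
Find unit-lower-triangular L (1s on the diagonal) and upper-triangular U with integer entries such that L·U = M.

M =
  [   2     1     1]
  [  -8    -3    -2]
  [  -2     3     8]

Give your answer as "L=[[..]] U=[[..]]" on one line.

  r1 -= -4·r0 → [0,1,2]
  r2 -= -1·r0 → [0,4,9]
  r2 -= 4·r1 → [0,0,1]

L=[[1,0,0],[-4,1,0],[-1,4,1]] U=[[2,1,1],[0,1,2],[0,0,1]]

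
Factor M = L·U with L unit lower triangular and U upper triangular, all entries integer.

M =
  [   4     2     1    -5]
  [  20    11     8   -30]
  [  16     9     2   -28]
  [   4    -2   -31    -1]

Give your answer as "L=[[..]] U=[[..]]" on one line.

L=[[1,0,0,0],[5,1,0,0],[4,1,1,0],[1,-4,4,1]] U=[[4,2,1,-5],[0,1,3,-5],[0,0,-5,-3],[0,0,0,-4]]

  r1 -= 5·r0 → [0,1,3,-5]
  r2 -= 4·r0 → [0,1,-2,-8]
  r3 -= 1·r0 → [0,-4,-32,4]
  r2 -= 1·r1 → [0,0,-5,-3]
  r3 -= -4·r1 → [0,0,-20,-16]
  r3 -= 4·r2 → [0,0,0,-4]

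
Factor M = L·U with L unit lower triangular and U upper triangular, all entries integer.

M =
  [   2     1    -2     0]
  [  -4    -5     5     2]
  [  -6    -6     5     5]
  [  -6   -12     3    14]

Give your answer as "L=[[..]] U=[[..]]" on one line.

L=[[1,0,0,0],[-2,1,0,0],[-3,1,1,0],[-3,3,3,1]] U=[[2,1,-2,0],[0,-3,1,2],[0,0,-2,3],[0,0,0,-1]]

  R1 -= -2·R0 → [0,-3,1,2]
  R2 -= -3·R0 → [0,-3,-1,5]
  R3 -= -3·R0 → [0,-9,-3,14]
  R2 -= 1·R1 → [0,0,-2,3]
  R3 -= 3·R1 → [0,0,-6,8]
  R3 -= 3·R2 → [0,0,0,-1]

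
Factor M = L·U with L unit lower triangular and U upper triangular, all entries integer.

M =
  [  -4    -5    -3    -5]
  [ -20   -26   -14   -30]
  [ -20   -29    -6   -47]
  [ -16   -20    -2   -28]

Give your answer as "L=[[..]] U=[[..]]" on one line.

  r1 -= 5·r0 → [0,-1,1,-5]
  r2 -= 5·r0 → [0,-4,9,-22]
  r3 -= 4·r0 → [0,0,10,-8]
  r2 -= 4·r1 → [0,0,5,-2]
  r3 -= 0·r1 → [0,0,10,-8]
  r3 -= 2·r2 → [0,0,0,-4]

L=[[1,0,0,0],[5,1,0,0],[5,4,1,0],[4,0,2,1]] U=[[-4,-5,-3,-5],[0,-1,1,-5],[0,0,5,-2],[0,0,0,-4]]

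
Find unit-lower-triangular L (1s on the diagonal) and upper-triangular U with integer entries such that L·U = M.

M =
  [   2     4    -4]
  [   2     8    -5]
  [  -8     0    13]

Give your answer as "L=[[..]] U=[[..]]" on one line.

L=[[1,0,0],[1,1,0],[-4,4,1]] U=[[2,4,-4],[0,4,-1],[0,0,1]]

  R1 -= 1·R0 → [0,4,-1]
  R2 -= -4·R0 → [0,16,-3]
  R2 -= 4·R1 → [0,0,1]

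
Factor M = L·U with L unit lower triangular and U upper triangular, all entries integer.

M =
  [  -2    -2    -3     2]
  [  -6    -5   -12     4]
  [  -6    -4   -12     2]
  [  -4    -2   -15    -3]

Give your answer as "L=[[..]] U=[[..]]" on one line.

L=[[1,0,0,0],[3,1,0,0],[3,2,1,0],[2,2,-1,1]] U=[[-2,-2,-3,2],[0,1,-3,-2],[0,0,3,0],[0,0,0,-3]]

  R1 -= 3·R0 → [0,1,-3,-2]
  R2 -= 3·R0 → [0,2,-3,-4]
  R3 -= 2·R0 → [0,2,-9,-7]
  R2 -= 2·R1 → [0,0,3,0]
  R3 -= 2·R1 → [0,0,-3,-3]
  R3 -= -1·R2 → [0,0,0,-3]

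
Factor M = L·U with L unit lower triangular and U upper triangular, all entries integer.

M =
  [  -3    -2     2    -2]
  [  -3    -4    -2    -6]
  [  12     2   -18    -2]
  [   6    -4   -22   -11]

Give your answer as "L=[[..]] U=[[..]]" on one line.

  R1 -= 1·R0 → [0,-2,-4,-4]
  R2 -= -4·R0 → [0,-6,-10,-10]
  R3 -= -2·R0 → [0,-8,-18,-15]
  R2 -= 3·R1 → [0,0,2,2]
  R3 -= 4·R1 → [0,0,-2,1]
  R3 -= -1·R2 → [0,0,0,3]

L=[[1,0,0,0],[1,1,0,0],[-4,3,1,0],[-2,4,-1,1]] U=[[-3,-2,2,-2],[0,-2,-4,-4],[0,0,2,2],[0,0,0,3]]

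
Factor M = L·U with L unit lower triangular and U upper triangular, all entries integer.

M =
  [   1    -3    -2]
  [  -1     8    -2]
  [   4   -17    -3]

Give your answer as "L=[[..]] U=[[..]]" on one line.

  r1 -= -1·r0 → [0,5,-4]
  r2 -= 4·r0 → [0,-5,5]
  r2 -= -1·r1 → [0,0,1]

L=[[1,0,0],[-1,1,0],[4,-1,1]] U=[[1,-3,-2],[0,5,-4],[0,0,1]]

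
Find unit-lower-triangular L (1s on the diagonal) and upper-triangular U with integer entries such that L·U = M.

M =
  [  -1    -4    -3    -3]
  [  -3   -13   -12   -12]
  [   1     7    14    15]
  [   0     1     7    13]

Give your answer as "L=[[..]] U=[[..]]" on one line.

  r1 -= 3·r0 → [0,-1,-3,-3]
  r2 -= -1·r0 → [0,3,11,12]
  r3 -= 0·r0 → [0,1,7,13]
  r2 -= -3·r1 → [0,0,2,3]
  r3 -= -1·r1 → [0,0,4,10]
  r3 -= 2·r2 → [0,0,0,4]

L=[[1,0,0,0],[3,1,0,0],[-1,-3,1,0],[0,-1,2,1]] U=[[-1,-4,-3,-3],[0,-1,-3,-3],[0,0,2,3],[0,0,0,4]]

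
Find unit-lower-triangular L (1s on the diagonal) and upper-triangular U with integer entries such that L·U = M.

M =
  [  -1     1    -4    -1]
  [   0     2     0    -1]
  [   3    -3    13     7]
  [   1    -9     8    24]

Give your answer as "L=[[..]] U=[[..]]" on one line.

  r1 -= 0·r0 → [0,2,0,-1]
  r2 -= -3·r0 → [0,0,1,4]
  r3 -= -1·r0 → [0,-8,4,23]
  r2 -= 0·r1 → [0,0,1,4]
  r3 -= -4·r1 → [0,0,4,19]
  r3 -= 4·r2 → [0,0,0,3]

L=[[1,0,0,0],[0,1,0,0],[-3,0,1,0],[-1,-4,4,1]] U=[[-1,1,-4,-1],[0,2,0,-1],[0,0,1,4],[0,0,0,3]]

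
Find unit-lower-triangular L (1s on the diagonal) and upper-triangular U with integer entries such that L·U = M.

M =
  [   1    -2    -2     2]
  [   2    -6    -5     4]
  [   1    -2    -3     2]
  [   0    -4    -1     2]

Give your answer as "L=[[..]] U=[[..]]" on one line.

L=[[1,0,0,0],[2,1,0,0],[1,0,1,0],[0,2,-1,1]] U=[[1,-2,-2,2],[0,-2,-1,0],[0,0,-1,0],[0,0,0,2]]

  R1 -= 2·R0 → [0,-2,-1,0]
  R2 -= 1·R0 → [0,0,-1,0]
  R3 -= 0·R0 → [0,-4,-1,2]
  R2 -= 0·R1 → [0,0,-1,0]
  R3 -= 2·R1 → [0,0,1,2]
  R3 -= -1·R2 → [0,0,0,2]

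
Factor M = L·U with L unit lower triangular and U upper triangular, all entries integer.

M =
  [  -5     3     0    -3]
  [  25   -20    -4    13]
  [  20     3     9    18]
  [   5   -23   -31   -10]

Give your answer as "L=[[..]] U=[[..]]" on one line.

L=[[1,0,0,0],[-5,1,0,0],[-4,-3,1,0],[-1,4,5,1]] U=[[-5,3,0,-3],[0,-5,-4,-2],[0,0,-3,0],[0,0,0,-5]]

  R1 -= -5·R0 → [0,-5,-4,-2]
  R2 -= -4·R0 → [0,15,9,6]
  R3 -= -1·R0 → [0,-20,-31,-13]
  R2 -= -3·R1 → [0,0,-3,0]
  R3 -= 4·R1 → [0,0,-15,-5]
  R3 -= 5·R2 → [0,0,0,-5]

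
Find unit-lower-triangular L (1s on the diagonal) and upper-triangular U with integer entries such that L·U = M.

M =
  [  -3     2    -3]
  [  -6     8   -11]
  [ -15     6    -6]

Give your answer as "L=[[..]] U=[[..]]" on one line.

L=[[1,0,0],[2,1,0],[5,-1,1]] U=[[-3,2,-3],[0,4,-5],[0,0,4]]

  R1 -= 2·R0 → [0,4,-5]
  R2 -= 5·R0 → [0,-4,9]
  R2 -= -1·R1 → [0,0,4]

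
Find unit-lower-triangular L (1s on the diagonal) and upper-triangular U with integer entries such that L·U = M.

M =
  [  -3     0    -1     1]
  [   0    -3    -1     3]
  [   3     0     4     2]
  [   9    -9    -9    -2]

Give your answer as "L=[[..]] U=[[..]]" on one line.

L=[[1,0,0,0],[0,1,0,0],[-1,0,1,0],[-3,3,-3,1]] U=[[-3,0,-1,1],[0,-3,-1,3],[0,0,3,3],[0,0,0,1]]

  row1 -= 0·row0 → [0,-3,-1,3]
  row2 -= -1·row0 → [0,0,3,3]
  row3 -= -3·row0 → [0,-9,-12,1]
  row2 -= 0·row1 → [0,0,3,3]
  row3 -= 3·row1 → [0,0,-9,-8]
  row3 -= -3·row2 → [0,0,0,1]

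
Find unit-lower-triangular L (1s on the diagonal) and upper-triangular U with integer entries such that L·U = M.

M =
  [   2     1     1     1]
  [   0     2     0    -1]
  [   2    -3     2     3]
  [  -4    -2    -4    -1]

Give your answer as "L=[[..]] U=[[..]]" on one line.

  r1 -= 0·r0 → [0,2,0,-1]
  r2 -= 1·r0 → [0,-4,1,2]
  r3 -= -2·r0 → [0,0,-2,1]
  r2 -= -2·r1 → [0,0,1,0]
  r3 -= 0·r1 → [0,0,-2,1]
  r3 -= -2·r2 → [0,0,0,1]

L=[[1,0,0,0],[0,1,0,0],[1,-2,1,0],[-2,0,-2,1]] U=[[2,1,1,1],[0,2,0,-1],[0,0,1,0],[0,0,0,1]]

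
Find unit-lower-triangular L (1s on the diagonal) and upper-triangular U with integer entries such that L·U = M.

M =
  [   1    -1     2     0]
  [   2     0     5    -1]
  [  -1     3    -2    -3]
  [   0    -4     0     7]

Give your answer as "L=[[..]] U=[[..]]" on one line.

L=[[1,0,0,0],[2,1,0,0],[-1,1,1,0],[0,-2,-2,1]] U=[[1,-1,2,0],[0,2,1,-1],[0,0,-1,-2],[0,0,0,1]]

  R1 -= 2·R0 → [0,2,1,-1]
  R2 -= -1·R0 → [0,2,0,-3]
  R3 -= 0·R0 → [0,-4,0,7]
  R2 -= 1·R1 → [0,0,-1,-2]
  R3 -= -2·R1 → [0,0,2,5]
  R3 -= -2·R2 → [0,0,0,1]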